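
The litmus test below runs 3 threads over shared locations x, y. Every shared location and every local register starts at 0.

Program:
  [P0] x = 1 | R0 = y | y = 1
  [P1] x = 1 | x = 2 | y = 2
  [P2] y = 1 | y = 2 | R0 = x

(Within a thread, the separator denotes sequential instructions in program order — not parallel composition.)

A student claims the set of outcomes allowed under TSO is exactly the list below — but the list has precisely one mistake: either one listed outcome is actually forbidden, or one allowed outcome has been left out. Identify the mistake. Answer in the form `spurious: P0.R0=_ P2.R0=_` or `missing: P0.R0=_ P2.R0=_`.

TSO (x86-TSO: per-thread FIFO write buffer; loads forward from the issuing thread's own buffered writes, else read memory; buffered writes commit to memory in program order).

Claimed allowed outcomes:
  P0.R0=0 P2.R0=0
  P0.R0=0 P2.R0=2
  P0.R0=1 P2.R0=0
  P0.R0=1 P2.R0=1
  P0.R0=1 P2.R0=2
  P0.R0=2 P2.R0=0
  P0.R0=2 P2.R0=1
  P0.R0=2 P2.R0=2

outcome vector order: (P0.R0,P2.R0)
TSO: 9 outcomes — {0/0 0/1 0/2 1/0 1/1 1/2 2/0 2/1 2/2}
TSO∖claimed = {0/1}

missing: P0.R0=0 P2.R0=1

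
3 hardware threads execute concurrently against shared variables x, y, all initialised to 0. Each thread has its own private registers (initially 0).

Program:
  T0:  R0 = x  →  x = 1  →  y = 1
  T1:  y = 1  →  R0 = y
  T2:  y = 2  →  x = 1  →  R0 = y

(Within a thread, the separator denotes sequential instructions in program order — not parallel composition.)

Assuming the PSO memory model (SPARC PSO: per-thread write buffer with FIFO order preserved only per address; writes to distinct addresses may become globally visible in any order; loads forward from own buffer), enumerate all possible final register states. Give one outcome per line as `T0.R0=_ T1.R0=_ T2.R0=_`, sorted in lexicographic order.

outcome vector order: (T0.R0,T1.R0,T2.R0)
|PSO outcomes| = 8

T0.R0=0 T1.R0=1 T2.R0=1
T0.R0=0 T1.R0=1 T2.R0=2
T0.R0=0 T1.R0=2 T2.R0=1
T0.R0=0 T1.R0=2 T2.R0=2
T0.R0=1 T1.R0=1 T2.R0=1
T0.R0=1 T1.R0=1 T2.R0=2
T0.R0=1 T1.R0=2 T2.R0=1
T0.R0=1 T1.R0=2 T2.R0=2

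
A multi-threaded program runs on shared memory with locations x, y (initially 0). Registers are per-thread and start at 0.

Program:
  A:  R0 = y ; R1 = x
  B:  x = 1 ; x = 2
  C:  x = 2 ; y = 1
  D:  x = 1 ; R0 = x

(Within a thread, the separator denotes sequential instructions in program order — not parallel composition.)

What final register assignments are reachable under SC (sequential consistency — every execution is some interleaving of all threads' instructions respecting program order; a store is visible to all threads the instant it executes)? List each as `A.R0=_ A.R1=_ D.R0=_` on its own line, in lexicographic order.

A.R0=0 A.R1=0 D.R0=1
A.R0=0 A.R1=0 D.R0=2
A.R0=0 A.R1=1 D.R0=1
A.R0=0 A.R1=1 D.R0=2
A.R0=0 A.R1=2 D.R0=1
A.R0=0 A.R1=2 D.R0=2
A.R0=1 A.R1=1 D.R0=1
A.R0=1 A.R1=1 D.R0=2
A.R0=1 A.R1=2 D.R0=1
A.R0=1 A.R1=2 D.R0=2

outcome vector order: (A.R0,A.R1,D.R0)
|SC outcomes| = 10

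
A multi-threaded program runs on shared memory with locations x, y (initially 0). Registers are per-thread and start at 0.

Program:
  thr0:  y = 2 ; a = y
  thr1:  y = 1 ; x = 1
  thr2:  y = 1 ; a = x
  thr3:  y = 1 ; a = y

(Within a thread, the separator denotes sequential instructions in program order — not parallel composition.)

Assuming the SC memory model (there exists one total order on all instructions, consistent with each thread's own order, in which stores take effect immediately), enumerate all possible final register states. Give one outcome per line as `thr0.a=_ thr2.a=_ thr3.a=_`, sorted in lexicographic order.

thr0.a=1 thr2.a=0 thr3.a=1
thr0.a=1 thr2.a=0 thr3.a=2
thr0.a=1 thr2.a=1 thr3.a=1
thr0.a=1 thr2.a=1 thr3.a=2
thr0.a=2 thr2.a=0 thr3.a=1
thr0.a=2 thr2.a=0 thr3.a=2
thr0.a=2 thr2.a=1 thr3.a=1
thr0.a=2 thr2.a=1 thr3.a=2

outcome vector order: (thr0.a,thr2.a,thr3.a)
|SC outcomes| = 8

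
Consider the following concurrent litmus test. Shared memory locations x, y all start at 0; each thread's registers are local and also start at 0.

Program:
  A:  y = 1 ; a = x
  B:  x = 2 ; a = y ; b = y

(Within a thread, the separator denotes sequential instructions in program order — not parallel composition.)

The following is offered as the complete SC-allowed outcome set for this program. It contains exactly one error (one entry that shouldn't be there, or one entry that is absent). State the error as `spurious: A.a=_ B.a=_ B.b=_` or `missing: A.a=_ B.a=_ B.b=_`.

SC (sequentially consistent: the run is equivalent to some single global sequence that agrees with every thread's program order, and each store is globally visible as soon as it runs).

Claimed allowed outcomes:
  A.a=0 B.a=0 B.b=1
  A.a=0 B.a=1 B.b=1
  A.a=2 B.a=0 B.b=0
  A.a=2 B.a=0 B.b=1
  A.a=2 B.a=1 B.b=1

spurious: A.a=0 B.a=0 B.b=1

outcome vector order: (A.a,B.a,B.b)
under SC → (0,1,1), (2,0,0), (2,0,1), (2,1,1)
claimed∖SC = {(0,0,1)}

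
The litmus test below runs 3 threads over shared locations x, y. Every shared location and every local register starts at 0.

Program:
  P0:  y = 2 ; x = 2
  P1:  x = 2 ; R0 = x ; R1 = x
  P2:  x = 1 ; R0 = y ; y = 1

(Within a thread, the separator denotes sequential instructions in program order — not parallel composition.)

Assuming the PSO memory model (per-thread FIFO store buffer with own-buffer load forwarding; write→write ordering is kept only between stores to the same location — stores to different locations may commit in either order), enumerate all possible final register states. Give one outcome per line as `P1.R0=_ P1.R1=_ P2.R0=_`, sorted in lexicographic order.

P1.R0=1 P1.R1=1 P2.R0=0
P1.R0=1 P1.R1=1 P2.R0=2
P1.R0=1 P1.R1=2 P2.R0=0
P1.R0=1 P1.R1=2 P2.R0=2
P1.R0=2 P1.R1=1 P2.R0=0
P1.R0=2 P1.R1=1 P2.R0=2
P1.R0=2 P1.R1=2 P2.R0=0
P1.R0=2 P1.R1=2 P2.R0=2

outcome vector order: (P1.R0,P1.R1,P2.R0)
|PSO outcomes| = 8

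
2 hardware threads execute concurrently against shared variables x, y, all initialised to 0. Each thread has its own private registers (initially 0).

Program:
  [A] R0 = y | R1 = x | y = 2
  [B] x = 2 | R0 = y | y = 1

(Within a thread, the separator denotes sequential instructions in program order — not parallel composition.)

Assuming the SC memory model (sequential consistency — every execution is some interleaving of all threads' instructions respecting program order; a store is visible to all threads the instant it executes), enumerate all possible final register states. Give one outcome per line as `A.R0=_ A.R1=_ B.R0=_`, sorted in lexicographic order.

outcome vector order: (A.R0,A.R1,B.R0)
|SC outcomes| = 5

A.R0=0 A.R1=0 B.R0=0
A.R0=0 A.R1=0 B.R0=2
A.R0=0 A.R1=2 B.R0=0
A.R0=0 A.R1=2 B.R0=2
A.R0=1 A.R1=2 B.R0=0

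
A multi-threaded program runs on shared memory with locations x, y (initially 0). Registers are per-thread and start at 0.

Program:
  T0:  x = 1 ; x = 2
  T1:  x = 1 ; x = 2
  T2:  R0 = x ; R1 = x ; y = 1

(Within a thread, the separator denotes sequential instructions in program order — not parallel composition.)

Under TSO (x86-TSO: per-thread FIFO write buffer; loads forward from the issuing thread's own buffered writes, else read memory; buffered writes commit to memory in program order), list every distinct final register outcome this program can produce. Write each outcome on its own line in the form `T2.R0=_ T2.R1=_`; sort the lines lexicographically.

T2.R0=0 T2.R1=0
T2.R0=0 T2.R1=1
T2.R0=0 T2.R1=2
T2.R0=1 T2.R1=1
T2.R0=1 T2.R1=2
T2.R0=2 T2.R1=1
T2.R0=2 T2.R1=2

outcome vector order: (T2.R0,T2.R1)
|TSO outcomes| = 7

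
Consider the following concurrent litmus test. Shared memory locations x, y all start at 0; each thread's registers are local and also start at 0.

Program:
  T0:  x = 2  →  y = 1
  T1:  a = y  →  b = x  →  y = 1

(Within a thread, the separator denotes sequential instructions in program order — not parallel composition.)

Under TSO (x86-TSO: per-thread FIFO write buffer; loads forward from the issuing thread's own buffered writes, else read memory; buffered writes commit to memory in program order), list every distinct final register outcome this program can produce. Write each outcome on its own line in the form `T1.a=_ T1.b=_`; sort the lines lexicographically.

T1.a=0 T1.b=0
T1.a=0 T1.b=2
T1.a=1 T1.b=2

outcome vector order: (T1.a,T1.b)
|TSO outcomes| = 3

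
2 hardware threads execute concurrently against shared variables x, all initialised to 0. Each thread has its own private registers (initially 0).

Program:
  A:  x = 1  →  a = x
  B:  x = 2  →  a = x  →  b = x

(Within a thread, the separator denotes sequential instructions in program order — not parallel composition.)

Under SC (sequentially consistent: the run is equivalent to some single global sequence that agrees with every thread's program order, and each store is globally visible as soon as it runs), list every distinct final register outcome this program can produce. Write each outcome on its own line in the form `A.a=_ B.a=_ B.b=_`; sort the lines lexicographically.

outcome vector order: (A.a,B.a,B.b)
|SC outcomes| = 4

A.a=1 B.a=1 B.b=1
A.a=1 B.a=2 B.b=1
A.a=1 B.a=2 B.b=2
A.a=2 B.a=2 B.b=2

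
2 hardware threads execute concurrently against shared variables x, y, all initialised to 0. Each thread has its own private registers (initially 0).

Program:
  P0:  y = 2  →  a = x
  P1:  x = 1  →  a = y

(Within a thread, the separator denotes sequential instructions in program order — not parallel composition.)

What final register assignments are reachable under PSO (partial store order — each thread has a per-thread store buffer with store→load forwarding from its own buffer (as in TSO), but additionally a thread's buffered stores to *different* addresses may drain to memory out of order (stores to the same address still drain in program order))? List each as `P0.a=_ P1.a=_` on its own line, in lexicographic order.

P0.a=0 P1.a=0
P0.a=0 P1.a=2
P0.a=1 P1.a=0
P0.a=1 P1.a=2

outcome vector order: (P0.a,P1.a)
|PSO outcomes| = 4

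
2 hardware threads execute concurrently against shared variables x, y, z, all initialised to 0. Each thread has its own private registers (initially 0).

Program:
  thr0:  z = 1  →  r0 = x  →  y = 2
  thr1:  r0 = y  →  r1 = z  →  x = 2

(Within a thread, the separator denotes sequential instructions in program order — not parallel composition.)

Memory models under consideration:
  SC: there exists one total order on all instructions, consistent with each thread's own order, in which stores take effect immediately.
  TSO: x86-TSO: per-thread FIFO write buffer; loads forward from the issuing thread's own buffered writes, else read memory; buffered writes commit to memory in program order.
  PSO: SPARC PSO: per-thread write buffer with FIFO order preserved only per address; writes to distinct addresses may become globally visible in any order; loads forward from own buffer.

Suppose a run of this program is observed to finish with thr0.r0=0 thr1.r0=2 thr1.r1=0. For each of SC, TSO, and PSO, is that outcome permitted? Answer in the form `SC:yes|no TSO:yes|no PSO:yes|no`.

outcome vector order: (thr0.r0,thr1.r0,thr1.r1)
[SC] allowed = {<0 0 0>, <0 0 1>, <0 2 1>, <2 0 0>, <2 0 1>}
[TSO] allowed = {<0 0 0>, <0 0 1>, <0 2 1>, <2 0 0>, <2 0 1>}
[PSO] allowed = {<0 0 0>, <0 0 1>, <0 2 0>, <0 2 1>, <2 0 0>, <2 0 1>}
target <0 2 0> ∈ {PSO}

SC:no TSO:no PSO:yes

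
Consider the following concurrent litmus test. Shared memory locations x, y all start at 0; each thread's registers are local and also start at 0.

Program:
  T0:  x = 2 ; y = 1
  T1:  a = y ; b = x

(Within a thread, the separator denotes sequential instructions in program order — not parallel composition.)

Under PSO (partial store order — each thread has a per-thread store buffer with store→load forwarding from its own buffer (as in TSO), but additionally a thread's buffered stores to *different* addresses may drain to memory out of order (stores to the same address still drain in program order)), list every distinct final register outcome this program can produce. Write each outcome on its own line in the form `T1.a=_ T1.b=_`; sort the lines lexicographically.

T1.a=0 T1.b=0
T1.a=0 T1.b=2
T1.a=1 T1.b=0
T1.a=1 T1.b=2

outcome vector order: (T1.a,T1.b)
|PSO outcomes| = 4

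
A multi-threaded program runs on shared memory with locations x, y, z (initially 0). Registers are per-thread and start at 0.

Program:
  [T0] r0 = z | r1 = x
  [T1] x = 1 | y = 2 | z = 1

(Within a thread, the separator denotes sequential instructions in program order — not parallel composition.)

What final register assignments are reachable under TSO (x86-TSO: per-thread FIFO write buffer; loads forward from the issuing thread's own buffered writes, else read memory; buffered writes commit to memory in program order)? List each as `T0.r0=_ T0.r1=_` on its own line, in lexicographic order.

outcome vector order: (T0.r0,T0.r1)
|TSO outcomes| = 3

T0.r0=0 T0.r1=0
T0.r0=0 T0.r1=1
T0.r0=1 T0.r1=1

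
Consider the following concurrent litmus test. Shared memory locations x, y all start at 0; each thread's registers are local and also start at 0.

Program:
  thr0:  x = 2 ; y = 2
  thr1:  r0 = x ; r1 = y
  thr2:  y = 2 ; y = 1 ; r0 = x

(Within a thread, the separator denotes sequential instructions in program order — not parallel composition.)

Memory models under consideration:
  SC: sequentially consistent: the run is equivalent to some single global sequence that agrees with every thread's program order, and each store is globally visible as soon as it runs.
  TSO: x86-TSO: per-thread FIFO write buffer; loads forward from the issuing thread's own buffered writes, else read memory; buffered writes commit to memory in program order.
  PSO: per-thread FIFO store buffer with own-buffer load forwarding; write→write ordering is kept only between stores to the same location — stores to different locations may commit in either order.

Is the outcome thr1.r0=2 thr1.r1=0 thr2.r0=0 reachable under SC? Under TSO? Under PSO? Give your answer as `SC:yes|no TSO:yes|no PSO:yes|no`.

outcome vector order: (thr1.r0,thr1.r1,thr2.r0)
under SC → 0/0/0 0/0/2 0/1/0 0/1/2 0/2/0 0/2/2 2/0/2 2/1/0 2/1/2 2/2/0 2/2/2
under TSO → 0/0/0 0/0/2 0/1/0 0/1/2 0/2/0 0/2/2 2/0/0 2/0/2 2/1/0 2/1/2 2/2/0 2/2/2
under PSO → 0/0/0 0/0/2 0/1/0 0/1/2 0/2/0 0/2/2 2/0/0 2/0/2 2/1/0 2/1/2 2/2/0 2/2/2
target 2/0/0 ∈ {TSO,PSO}

SC:no TSO:yes PSO:yes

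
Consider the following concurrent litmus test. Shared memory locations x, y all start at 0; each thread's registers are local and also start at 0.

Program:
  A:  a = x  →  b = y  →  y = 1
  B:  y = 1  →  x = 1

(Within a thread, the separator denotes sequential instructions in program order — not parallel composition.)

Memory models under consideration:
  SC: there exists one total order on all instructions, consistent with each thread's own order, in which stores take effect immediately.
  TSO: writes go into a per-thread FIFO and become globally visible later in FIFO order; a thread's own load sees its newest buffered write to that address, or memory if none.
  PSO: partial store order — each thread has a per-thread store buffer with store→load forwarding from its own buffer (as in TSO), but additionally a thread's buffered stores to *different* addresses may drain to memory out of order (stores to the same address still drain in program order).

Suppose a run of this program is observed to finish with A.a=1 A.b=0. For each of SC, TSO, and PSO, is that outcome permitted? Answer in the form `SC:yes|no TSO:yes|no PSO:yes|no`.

SC:no TSO:no PSO:yes

outcome vector order: (A.a,A.b)
under SC → <0 0> <0 1> <1 1>
under TSO → <0 0> <0 1> <1 1>
under PSO → <0 0> <0 1> <1 0> <1 1>
target <1 0> ∈ {PSO}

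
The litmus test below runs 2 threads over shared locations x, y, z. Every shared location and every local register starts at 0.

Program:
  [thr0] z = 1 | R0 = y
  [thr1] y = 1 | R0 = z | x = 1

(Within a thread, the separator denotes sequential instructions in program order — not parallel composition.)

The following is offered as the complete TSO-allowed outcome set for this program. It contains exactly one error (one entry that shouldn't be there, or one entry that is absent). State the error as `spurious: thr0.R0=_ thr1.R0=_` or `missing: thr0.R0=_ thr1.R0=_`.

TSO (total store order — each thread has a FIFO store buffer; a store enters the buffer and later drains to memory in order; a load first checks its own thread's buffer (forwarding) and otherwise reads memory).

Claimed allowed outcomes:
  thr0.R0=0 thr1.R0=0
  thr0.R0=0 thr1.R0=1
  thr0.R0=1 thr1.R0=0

missing: thr0.R0=1 thr1.R0=1

outcome vector order: (thr0.R0,thr1.R0)
TSO: 4 outcomes — {<0 0>, <0 1>, <1 0>, <1 1>}
TSO∖claimed = {<1 1>}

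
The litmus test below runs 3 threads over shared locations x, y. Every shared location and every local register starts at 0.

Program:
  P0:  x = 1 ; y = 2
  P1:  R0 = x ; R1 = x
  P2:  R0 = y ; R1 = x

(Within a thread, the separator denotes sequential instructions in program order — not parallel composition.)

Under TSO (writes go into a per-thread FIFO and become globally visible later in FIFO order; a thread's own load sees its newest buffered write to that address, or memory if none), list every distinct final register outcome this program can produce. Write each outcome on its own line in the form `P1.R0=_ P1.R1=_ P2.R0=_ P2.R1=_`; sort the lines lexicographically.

P1.R0=0 P1.R1=0 P2.R0=0 P2.R1=0
P1.R0=0 P1.R1=0 P2.R0=0 P2.R1=1
P1.R0=0 P1.R1=0 P2.R0=2 P2.R1=1
P1.R0=0 P1.R1=1 P2.R0=0 P2.R1=0
P1.R0=0 P1.R1=1 P2.R0=0 P2.R1=1
P1.R0=0 P1.R1=1 P2.R0=2 P2.R1=1
P1.R0=1 P1.R1=1 P2.R0=0 P2.R1=0
P1.R0=1 P1.R1=1 P2.R0=0 P2.R1=1
P1.R0=1 P1.R1=1 P2.R0=2 P2.R1=1

outcome vector order: (P1.R0,P1.R1,P2.R0,P2.R1)
|TSO outcomes| = 9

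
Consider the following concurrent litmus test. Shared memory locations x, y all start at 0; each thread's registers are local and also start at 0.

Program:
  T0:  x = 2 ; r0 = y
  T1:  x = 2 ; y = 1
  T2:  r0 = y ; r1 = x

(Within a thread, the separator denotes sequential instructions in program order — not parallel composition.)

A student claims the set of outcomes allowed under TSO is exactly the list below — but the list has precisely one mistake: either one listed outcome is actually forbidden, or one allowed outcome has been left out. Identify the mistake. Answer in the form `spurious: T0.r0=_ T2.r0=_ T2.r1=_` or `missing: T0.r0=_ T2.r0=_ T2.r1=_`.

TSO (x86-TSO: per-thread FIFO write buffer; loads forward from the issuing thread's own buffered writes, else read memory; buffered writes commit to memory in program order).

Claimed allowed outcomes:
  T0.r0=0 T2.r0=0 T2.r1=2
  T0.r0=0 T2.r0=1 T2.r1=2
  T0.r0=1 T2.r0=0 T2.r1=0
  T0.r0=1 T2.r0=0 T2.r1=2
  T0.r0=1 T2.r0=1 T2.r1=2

missing: T0.r0=0 T2.r0=0 T2.r1=0

outcome vector order: (T0.r0,T2.r0,T2.r1)
TSO: 6 outcomes — {<0 0 0> <0 0 2> <0 1 2> <1 0 0> <1 0 2> <1 1 2>}
TSO∖claimed = {<0 0 0>}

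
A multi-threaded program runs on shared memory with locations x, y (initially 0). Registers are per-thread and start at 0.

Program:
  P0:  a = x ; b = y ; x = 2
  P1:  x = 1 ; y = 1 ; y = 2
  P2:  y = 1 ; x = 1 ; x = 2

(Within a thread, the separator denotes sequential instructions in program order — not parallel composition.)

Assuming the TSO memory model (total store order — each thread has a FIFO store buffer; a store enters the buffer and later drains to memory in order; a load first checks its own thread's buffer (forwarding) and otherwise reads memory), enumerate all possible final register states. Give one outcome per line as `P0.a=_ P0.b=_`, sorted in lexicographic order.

outcome vector order: (P0.a,P0.b)
|TSO outcomes| = 8

P0.a=0 P0.b=0
P0.a=0 P0.b=1
P0.a=0 P0.b=2
P0.a=1 P0.b=0
P0.a=1 P0.b=1
P0.a=1 P0.b=2
P0.a=2 P0.b=1
P0.a=2 P0.b=2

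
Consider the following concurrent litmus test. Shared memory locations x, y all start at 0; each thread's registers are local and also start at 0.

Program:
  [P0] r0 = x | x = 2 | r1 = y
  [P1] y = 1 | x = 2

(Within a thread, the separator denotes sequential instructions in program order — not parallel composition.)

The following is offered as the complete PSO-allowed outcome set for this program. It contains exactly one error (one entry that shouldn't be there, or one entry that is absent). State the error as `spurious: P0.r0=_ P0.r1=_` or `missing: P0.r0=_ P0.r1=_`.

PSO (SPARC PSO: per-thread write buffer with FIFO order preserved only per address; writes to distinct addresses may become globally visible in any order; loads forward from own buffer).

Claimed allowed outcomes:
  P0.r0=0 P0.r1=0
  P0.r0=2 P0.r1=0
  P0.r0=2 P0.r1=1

outcome vector order: (P0.r0,P0.r1)
PSO (4): <0 0> <0 1> <2 0> <2 1>
PSO∖claimed = {<0 1>}

missing: P0.r0=0 P0.r1=1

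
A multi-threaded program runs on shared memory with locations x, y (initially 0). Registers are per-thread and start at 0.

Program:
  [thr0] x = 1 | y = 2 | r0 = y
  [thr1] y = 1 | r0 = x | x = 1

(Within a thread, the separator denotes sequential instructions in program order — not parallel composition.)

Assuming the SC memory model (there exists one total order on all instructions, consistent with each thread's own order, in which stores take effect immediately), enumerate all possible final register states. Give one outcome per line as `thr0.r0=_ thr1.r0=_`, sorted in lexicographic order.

thr0.r0=1 thr1.r0=1
thr0.r0=2 thr1.r0=0
thr0.r0=2 thr1.r0=1

outcome vector order: (thr0.r0,thr1.r0)
|SC outcomes| = 3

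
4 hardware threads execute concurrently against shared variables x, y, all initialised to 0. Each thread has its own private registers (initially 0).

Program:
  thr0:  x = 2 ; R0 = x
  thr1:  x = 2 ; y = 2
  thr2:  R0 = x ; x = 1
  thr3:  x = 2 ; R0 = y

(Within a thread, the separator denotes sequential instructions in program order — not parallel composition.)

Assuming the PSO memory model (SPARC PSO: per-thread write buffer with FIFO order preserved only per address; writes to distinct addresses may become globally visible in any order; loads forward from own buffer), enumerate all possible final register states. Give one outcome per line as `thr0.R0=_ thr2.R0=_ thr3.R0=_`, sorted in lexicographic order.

thr0.R0=1 thr2.R0=0 thr3.R0=0
thr0.R0=1 thr2.R0=0 thr3.R0=2
thr0.R0=1 thr2.R0=2 thr3.R0=0
thr0.R0=1 thr2.R0=2 thr3.R0=2
thr0.R0=2 thr2.R0=0 thr3.R0=0
thr0.R0=2 thr2.R0=0 thr3.R0=2
thr0.R0=2 thr2.R0=2 thr3.R0=0
thr0.R0=2 thr2.R0=2 thr3.R0=2

outcome vector order: (thr0.R0,thr2.R0,thr3.R0)
|PSO outcomes| = 8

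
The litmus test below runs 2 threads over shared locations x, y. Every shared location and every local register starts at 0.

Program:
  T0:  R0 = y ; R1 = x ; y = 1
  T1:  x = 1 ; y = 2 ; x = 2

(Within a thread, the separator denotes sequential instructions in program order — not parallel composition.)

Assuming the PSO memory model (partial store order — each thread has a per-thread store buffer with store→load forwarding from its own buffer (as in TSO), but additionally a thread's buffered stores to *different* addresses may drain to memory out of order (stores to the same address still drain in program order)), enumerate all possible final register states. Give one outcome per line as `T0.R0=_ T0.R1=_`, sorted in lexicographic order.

outcome vector order: (T0.R0,T0.R1)
|PSO outcomes| = 6

T0.R0=0 T0.R1=0
T0.R0=0 T0.R1=1
T0.R0=0 T0.R1=2
T0.R0=2 T0.R1=0
T0.R0=2 T0.R1=1
T0.R0=2 T0.R1=2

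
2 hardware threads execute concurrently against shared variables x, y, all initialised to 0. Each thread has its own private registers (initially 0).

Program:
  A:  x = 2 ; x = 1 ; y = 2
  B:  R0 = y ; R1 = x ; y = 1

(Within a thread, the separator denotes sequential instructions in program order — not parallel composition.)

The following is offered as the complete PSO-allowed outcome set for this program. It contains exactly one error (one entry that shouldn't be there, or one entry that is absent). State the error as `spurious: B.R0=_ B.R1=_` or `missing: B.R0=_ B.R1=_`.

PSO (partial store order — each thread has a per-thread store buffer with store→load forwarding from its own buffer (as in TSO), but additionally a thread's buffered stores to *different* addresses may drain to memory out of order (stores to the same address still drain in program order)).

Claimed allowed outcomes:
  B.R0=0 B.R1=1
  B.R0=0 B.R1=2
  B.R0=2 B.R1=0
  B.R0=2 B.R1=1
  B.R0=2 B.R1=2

missing: B.R0=0 B.R1=0

outcome vector order: (B.R0,B.R1)
under PSO → 0/0; 0/1; 0/2; 2/0; 2/1; 2/2
PSO∖claimed = {0/0}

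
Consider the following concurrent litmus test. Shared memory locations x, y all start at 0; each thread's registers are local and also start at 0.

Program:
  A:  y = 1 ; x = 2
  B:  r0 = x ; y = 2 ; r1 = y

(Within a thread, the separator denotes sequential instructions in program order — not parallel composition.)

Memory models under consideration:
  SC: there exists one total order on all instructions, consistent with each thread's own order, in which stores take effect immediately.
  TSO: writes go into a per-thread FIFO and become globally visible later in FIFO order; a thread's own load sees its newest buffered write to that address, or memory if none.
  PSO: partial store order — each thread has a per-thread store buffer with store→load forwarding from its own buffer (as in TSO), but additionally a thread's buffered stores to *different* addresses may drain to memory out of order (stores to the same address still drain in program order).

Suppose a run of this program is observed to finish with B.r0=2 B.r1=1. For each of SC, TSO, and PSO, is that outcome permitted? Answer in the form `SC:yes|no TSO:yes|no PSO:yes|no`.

outcome vector order: (B.r0,B.r1)
[SC] allowed = {0/1 0/2 2/2}
[TSO] allowed = {0/1 0/2 2/2}
[PSO] allowed = {0/1 0/2 2/1 2/2}
target 2/1 ∈ {PSO}

SC:no TSO:no PSO:yes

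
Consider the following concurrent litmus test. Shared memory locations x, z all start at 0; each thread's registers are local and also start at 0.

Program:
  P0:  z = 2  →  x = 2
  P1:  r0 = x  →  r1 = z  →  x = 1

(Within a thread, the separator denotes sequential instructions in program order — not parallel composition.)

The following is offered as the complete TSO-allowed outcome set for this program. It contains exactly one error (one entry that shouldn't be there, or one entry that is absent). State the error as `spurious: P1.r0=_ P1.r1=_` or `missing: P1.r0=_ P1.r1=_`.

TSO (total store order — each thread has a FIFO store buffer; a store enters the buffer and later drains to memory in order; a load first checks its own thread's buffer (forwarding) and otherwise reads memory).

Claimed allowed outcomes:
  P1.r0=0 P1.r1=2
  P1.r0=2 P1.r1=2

missing: P1.r0=0 P1.r1=0

outcome vector order: (P1.r0,P1.r1)
[TSO] allowed = {00, 02, 22}
TSO∖claimed = {00}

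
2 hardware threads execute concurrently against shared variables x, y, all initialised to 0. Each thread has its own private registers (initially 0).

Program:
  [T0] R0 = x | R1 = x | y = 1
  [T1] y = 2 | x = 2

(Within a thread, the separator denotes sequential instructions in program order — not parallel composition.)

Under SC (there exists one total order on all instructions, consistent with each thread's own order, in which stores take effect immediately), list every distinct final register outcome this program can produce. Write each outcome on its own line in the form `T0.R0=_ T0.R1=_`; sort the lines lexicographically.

T0.R0=0 T0.R1=0
T0.R0=0 T0.R1=2
T0.R0=2 T0.R1=2

outcome vector order: (T0.R0,T0.R1)
|SC outcomes| = 3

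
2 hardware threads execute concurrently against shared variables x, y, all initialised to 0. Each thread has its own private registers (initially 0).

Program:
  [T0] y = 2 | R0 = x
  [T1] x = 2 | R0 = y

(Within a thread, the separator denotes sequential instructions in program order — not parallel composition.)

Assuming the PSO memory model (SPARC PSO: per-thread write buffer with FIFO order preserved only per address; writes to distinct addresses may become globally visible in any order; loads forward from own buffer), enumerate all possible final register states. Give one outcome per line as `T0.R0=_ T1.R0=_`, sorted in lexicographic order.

outcome vector order: (T0.R0,T1.R0)
|PSO outcomes| = 4

T0.R0=0 T1.R0=0
T0.R0=0 T1.R0=2
T0.R0=2 T1.R0=0
T0.R0=2 T1.R0=2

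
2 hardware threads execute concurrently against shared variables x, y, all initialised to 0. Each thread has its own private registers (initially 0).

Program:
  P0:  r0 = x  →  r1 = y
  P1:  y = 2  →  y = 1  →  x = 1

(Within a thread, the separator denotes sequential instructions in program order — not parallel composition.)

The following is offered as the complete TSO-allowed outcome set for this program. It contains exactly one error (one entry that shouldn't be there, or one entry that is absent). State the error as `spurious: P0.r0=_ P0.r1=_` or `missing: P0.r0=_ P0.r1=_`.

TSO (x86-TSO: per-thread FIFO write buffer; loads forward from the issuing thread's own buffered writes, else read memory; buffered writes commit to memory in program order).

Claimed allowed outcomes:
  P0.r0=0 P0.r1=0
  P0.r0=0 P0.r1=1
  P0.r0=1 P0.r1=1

outcome vector order: (P0.r0,P0.r1)
TSO (4): 0/0, 0/1, 0/2, 1/1
TSO∖claimed = {0/2}

missing: P0.r0=0 P0.r1=2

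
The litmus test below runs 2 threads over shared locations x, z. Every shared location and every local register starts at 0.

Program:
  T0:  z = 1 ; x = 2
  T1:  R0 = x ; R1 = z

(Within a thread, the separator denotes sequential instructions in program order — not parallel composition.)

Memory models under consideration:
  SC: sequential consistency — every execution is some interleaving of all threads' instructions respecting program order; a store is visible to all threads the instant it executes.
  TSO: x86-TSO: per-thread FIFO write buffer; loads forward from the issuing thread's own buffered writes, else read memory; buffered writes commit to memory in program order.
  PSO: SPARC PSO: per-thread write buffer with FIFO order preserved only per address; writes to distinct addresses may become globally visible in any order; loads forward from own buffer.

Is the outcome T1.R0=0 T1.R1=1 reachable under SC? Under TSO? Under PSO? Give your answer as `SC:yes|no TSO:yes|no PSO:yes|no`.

SC:yes TSO:yes PSO:yes

outcome vector order: (T1.R0,T1.R1)
[SC] allowed = {(0,0); (0,1); (2,1)}
[TSO] allowed = {(0,0); (0,1); (2,1)}
[PSO] allowed = {(0,0); (0,1); (2,0); (2,1)}
target (0,1) ∈ {SC,TSO,PSO}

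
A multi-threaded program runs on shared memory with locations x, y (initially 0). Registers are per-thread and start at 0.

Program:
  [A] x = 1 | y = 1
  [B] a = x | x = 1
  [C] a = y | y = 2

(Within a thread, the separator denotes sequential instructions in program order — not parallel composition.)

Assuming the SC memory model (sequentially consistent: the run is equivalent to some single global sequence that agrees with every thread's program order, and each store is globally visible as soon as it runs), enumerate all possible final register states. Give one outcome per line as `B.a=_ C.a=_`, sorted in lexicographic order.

outcome vector order: (B.a,C.a)
|SC outcomes| = 4

B.a=0 C.a=0
B.a=0 C.a=1
B.a=1 C.a=0
B.a=1 C.a=1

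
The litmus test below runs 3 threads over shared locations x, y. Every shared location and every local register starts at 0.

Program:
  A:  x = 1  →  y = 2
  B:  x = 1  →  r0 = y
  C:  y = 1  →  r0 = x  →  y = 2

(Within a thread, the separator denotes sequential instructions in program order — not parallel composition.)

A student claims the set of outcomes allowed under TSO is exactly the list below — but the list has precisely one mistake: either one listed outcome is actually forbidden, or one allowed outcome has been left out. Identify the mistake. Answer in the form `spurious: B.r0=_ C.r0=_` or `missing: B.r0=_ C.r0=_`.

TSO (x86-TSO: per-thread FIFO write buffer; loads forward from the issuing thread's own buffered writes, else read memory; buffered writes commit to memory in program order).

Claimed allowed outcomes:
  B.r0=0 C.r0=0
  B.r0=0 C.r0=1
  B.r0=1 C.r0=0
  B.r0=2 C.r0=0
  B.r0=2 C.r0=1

missing: B.r0=1 C.r0=1

outcome vector order: (B.r0,C.r0)
TSO (6): 0/0; 0/1; 1/0; 1/1; 2/0; 2/1
TSO∖claimed = {1/1}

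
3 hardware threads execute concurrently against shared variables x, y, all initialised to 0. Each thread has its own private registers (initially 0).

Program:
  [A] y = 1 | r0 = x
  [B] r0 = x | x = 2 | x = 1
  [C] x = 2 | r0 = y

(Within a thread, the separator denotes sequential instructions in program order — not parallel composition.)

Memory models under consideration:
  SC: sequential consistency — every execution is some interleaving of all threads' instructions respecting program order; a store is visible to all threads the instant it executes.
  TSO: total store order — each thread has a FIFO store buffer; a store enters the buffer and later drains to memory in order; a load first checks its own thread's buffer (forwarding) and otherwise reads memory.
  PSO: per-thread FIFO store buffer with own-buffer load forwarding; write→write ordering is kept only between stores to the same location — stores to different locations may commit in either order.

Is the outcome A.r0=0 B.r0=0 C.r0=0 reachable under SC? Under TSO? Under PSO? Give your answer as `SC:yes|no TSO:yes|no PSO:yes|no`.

SC:no TSO:yes PSO:yes

outcome vector order: (A.r0,B.r0,C.r0)
SC (10): (0,0,1); (0,2,1); (1,0,0); (1,0,1); (1,2,0); (1,2,1); (2,0,0); (2,0,1); (2,2,0); (2,2,1)
TSO (12): (0,0,0); (0,0,1); (0,2,0); (0,2,1); (1,0,0); (1,0,1); (1,2,0); (1,2,1); (2,0,0); (2,0,1); (2,2,0); (2,2,1)
PSO (12): (0,0,0); (0,0,1); (0,2,0); (0,2,1); (1,0,0); (1,0,1); (1,2,0); (1,2,1); (2,0,0); (2,0,1); (2,2,0); (2,2,1)
target (0,0,0) ∈ {TSO,PSO}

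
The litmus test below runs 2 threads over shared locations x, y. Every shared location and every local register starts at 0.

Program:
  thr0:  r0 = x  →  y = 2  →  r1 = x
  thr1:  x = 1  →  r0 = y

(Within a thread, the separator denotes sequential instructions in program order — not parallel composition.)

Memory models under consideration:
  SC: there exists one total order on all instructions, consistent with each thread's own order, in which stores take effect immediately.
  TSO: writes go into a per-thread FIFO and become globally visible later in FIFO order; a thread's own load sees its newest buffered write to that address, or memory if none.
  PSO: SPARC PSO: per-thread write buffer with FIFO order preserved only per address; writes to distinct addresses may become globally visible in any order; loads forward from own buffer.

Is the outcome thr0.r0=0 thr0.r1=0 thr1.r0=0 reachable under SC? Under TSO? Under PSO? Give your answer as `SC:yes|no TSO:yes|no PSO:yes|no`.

SC:no TSO:yes PSO:yes

outcome vector order: (thr0.r0,thr0.r1,thr1.r0)
under SC → 0/0/2 0/1/0 0/1/2 1/1/0 1/1/2
under TSO → 0/0/0 0/0/2 0/1/0 0/1/2 1/1/0 1/1/2
under PSO → 0/0/0 0/0/2 0/1/0 0/1/2 1/1/0 1/1/2
target 0/0/0 ∈ {TSO,PSO}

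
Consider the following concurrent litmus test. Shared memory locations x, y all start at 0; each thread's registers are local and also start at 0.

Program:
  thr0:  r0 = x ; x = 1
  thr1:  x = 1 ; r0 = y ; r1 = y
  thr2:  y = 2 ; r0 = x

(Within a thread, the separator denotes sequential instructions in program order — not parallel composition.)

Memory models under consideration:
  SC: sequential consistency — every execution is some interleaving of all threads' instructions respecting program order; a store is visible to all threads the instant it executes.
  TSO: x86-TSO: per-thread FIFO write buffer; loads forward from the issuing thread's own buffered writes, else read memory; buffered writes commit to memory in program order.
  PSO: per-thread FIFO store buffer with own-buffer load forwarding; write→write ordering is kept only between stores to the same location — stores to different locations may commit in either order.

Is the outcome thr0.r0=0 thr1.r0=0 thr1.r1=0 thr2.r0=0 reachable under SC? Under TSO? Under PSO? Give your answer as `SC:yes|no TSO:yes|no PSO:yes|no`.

SC:no TSO:yes PSO:yes

outcome vector order: (thr0.r0,thr1.r0,thr1.r1,thr2.r0)
[SC] allowed = {<0 0 0 1>; <0 0 2 1>; <0 2 2 0>; <0 2 2 1>; <1 0 0 1>; <1 0 2 1>; <1 2 2 0>; <1 2 2 1>}
[TSO] allowed = {<0 0 0 0>; <0 0 0 1>; <0 0 2 0>; <0 0 2 1>; <0 2 2 0>; <0 2 2 1>; <1 0 0 0>; <1 0 0 1>; <1 0 2 0>; <1 0 2 1>; <1 2 2 0>; <1 2 2 1>}
[PSO] allowed = {<0 0 0 0>; <0 0 0 1>; <0 0 2 0>; <0 0 2 1>; <0 2 2 0>; <0 2 2 1>; <1 0 0 0>; <1 0 0 1>; <1 0 2 0>; <1 0 2 1>; <1 2 2 0>; <1 2 2 1>}
target <0 0 0 0> ∈ {TSO,PSO}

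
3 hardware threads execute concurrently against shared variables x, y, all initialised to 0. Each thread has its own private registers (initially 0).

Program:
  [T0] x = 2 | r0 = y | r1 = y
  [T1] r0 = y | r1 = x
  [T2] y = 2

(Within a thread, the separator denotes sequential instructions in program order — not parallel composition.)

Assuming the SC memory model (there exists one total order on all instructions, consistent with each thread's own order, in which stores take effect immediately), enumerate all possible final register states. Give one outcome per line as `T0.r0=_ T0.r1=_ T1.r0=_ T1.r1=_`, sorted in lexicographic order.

T0.r0=0 T0.r1=0 T1.r0=0 T1.r1=0
T0.r0=0 T0.r1=0 T1.r0=0 T1.r1=2
T0.r0=0 T0.r1=0 T1.r0=2 T1.r1=2
T0.r0=0 T0.r1=2 T1.r0=0 T1.r1=0
T0.r0=0 T0.r1=2 T1.r0=0 T1.r1=2
T0.r0=0 T0.r1=2 T1.r0=2 T1.r1=2
T0.r0=2 T0.r1=2 T1.r0=0 T1.r1=0
T0.r0=2 T0.r1=2 T1.r0=0 T1.r1=2
T0.r0=2 T0.r1=2 T1.r0=2 T1.r1=0
T0.r0=2 T0.r1=2 T1.r0=2 T1.r1=2

outcome vector order: (T0.r0,T0.r1,T1.r0,T1.r1)
|SC outcomes| = 10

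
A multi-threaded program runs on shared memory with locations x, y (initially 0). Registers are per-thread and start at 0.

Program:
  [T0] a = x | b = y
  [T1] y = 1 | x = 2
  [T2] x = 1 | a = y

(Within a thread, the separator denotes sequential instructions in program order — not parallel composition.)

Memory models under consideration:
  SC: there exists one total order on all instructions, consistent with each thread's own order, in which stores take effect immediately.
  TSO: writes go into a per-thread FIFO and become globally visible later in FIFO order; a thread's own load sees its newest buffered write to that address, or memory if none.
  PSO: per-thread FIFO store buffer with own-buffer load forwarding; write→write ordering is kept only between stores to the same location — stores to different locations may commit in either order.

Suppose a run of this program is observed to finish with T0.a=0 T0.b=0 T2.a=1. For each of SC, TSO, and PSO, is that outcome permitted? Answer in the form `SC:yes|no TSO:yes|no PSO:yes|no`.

outcome vector order: (T0.a,T0.b,T2.a)
[SC] allowed = {0/0/0; 0/0/1; 0/1/0; 0/1/1; 1/0/0; 1/0/1; 1/1/0; 1/1/1; 2/1/0; 2/1/1}
[TSO] allowed = {0/0/0; 0/0/1; 0/1/0; 0/1/1; 1/0/0; 1/0/1; 1/1/0; 1/1/1; 2/1/0; 2/1/1}
[PSO] allowed = {0/0/0; 0/0/1; 0/1/0; 0/1/1; 1/0/0; 1/0/1; 1/1/0; 1/1/1; 2/0/0; 2/0/1; 2/1/0; 2/1/1}
target 0/0/1 ∈ {SC,TSO,PSO}

SC:yes TSO:yes PSO:yes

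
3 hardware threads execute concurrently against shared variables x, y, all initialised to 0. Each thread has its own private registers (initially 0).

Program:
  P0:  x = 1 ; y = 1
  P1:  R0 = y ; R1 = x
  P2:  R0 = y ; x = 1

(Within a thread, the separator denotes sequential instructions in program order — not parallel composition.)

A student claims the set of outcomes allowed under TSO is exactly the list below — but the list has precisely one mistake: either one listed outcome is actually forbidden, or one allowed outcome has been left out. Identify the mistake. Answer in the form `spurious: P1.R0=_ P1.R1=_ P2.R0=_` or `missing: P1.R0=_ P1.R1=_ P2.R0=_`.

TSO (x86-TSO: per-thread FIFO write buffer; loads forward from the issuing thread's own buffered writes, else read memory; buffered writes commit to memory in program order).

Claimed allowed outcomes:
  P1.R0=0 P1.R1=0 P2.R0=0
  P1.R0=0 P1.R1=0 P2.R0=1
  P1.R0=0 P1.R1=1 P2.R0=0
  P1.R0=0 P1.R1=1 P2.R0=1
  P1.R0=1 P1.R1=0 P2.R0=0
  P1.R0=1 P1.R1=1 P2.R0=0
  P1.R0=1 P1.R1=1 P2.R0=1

outcome vector order: (P1.R0,P1.R1,P2.R0)
[TSO] allowed = {0/0/0; 0/0/1; 0/1/0; 0/1/1; 1/1/0; 1/1/1}
claimed∖TSO = {1/0/0}

spurious: P1.R0=1 P1.R1=0 P2.R0=0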